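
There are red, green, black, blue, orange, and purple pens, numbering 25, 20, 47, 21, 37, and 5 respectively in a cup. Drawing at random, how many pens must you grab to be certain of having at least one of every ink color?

151

The hardest ink color to obtain is purple: we could draw every other pen first — 155 − 5 = 150 pens — without a single purple one.
The next draw must be purple, so 150 + 1 = 151.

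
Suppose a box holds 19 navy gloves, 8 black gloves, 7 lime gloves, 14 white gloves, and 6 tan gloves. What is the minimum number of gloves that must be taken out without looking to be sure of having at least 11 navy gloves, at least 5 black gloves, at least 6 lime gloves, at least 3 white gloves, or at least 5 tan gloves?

26

The worst case stops just short of every target: 10 navy, 4 black, 5 lime, 2 white, 4 tan — 10 + 4 + 5 + 2 + 4 = 25 gloves.
One more glove must push some color to its target, so 25 + 1 = 26.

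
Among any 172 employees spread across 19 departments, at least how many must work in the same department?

If each of the 19 departments held at most 9, the total would be at most 19 × 9 = 171 < 172, a contradiction.
So at least one holds ⌈172/19⌉ = 10.

10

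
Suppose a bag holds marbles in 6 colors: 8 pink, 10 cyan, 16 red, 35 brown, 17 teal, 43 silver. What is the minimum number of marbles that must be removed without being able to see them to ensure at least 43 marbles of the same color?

129

In the worst case we take at most 42 of each color, but all 8 pink, all 10 cyan, all 16 red, all 35 brown, and all 17 teal (fewer than 42), giving 8 + 10 + 16 + 35 + 17 + 42 = 128.
One more marble then forces some color to 43, so 128 + 1 = 129.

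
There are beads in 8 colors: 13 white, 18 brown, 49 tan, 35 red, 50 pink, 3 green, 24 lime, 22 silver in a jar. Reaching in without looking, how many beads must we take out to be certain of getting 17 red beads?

196

The worst case draws every non-red bead first: 13 + 18 + 49 + 50 + 3 + 24 + 22 = 179.
The next 17 draws are then forced to be red, giving 179 + 17 = 196.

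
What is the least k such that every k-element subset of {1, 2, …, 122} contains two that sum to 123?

62

Partition {1, …, 122} into 61 pairs: {1,122}, {2,121}, …, {61,62}.
Choosing 61 integers — say the integers 1 through 61 — takes one from each pair and avoids the property.
Choosing 62 forces two into the same pair by pigeonhole, and those sum to 123. So 62.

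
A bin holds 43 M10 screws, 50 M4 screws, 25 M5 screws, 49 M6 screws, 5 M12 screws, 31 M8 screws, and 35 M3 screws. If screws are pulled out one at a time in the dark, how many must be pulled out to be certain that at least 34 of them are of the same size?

194

Treat the 7 sizes as pigeonholes.
In the worst case we take at most 33 of each size, but all 25 M5, all 5 M12, and all 31 M8 (fewer than 33), giving 33 + 33 + 25 + 33 + 5 + 31 + 33 = 193.
One more screw then forces some size to 34, so 193 + 1 = 194.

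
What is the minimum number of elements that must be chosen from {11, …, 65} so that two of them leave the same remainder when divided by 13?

14

Group the integers by remainder mod 13; there are 13 residue classes, each nonempty in this range.
Choosing one from each class (13 integers) avoids any shared remainder.
One more choice must repeat a class, so two differ by a multiple of 13. Hence 13 + 1 = 14.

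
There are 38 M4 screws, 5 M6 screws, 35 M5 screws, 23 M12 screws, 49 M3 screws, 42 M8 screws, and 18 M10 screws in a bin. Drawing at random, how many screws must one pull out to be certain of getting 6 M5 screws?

The worst case draws every non-M5 screw first: 38 + 5 + 23 + 49 + 42 + 18 = 175.
The next 6 draws are then forced to be M5, giving 175 + 6 = 181.

181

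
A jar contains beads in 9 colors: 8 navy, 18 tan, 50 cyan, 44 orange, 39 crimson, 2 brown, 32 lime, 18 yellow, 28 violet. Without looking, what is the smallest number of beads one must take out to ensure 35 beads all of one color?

Treat the 9 colors as pigeonholes.
In the worst case we take at most 34 of each color, but all 8 navy, all 18 tan, all 2 brown, all 32 lime, all 18 yellow, and all 28 violet (fewer than 34), giving 8 + 18 + 34 + 34 + 34 + 2 + 32 + 18 + 28 = 208.
One more bead then forces some color to 35, so 208 + 1 = 209.

209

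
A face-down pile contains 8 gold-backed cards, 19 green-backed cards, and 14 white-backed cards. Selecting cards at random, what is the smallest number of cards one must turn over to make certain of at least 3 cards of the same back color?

7

Treat the 3 back colors as pigeonholes.
The worst case takes 2 cards of each back color without reaching 3 of any: 3 × 2 = 6.
The next card must bring some back color to 3, so 6 + 1 = 7.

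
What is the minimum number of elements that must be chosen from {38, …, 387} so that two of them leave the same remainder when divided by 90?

Use the pigeonhole principle on residue classes: group the integers by remainder mod 90; there are 90 residue classes, each nonempty in this range.
Choosing one from each class (90 integers) avoids any shared remainder.
One more choice must repeat a class, so two differ by a multiple of 90. Hence 90 + 1 = 91.

91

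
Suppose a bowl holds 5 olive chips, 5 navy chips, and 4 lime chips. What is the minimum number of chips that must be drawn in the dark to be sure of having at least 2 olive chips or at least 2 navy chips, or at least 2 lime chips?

4

The worst case stops just short of every target: 1 olive, 1 navy, 1 lime — 1 + 1 + 1 = 3 chips.
One more chip must push some color to its target, so 3 + 1 = 4.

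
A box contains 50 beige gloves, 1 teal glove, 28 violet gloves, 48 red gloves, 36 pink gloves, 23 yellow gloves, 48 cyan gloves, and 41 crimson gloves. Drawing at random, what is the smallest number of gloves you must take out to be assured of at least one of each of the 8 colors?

275

The hardest color to obtain is teal: we could draw every other glove first — 275 − 1 = 274 gloves — without a single teal one.
The next draw must be teal, so 274 + 1 = 275.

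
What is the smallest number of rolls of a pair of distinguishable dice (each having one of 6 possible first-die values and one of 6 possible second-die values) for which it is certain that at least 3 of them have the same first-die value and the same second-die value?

73

There are 6 × 6 = 36 (first-die value, second-die value) combinations acting as pigeonholes.
With 36 × 2 = 72 rolls of a pair of distinguishable dice we could place exactly 2 in each, with no (first-die value, second-die value) pair reaching 3.
One more forces some (first-die value, second-die value) pair to hold 3, so 72 + 1 = 73.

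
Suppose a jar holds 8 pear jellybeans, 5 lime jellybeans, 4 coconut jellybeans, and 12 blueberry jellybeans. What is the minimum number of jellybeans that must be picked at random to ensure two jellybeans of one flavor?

5

Treat the 4 flavors as pigeonholes.
The worst case takes 1 jellybean of each flavor without reaching 2 of any: 4 × 1 = 4.
The next jellybean must bring some flavor to 2, so 4 + 1 = 5.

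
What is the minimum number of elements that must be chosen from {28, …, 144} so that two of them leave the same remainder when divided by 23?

24

Group the integers by remainder mod 23; there are 23 residue classes, each nonempty in this range.
Choosing one from each class (23 integers) avoids any shared remainder.
One more choice must repeat a class, so two differ by a multiple of 23. Hence 23 + 1 = 24.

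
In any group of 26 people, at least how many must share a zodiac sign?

3

There are 12 zodiac signs, which serve as the pigeonholes.
If each of the 12 zodiac signs held at most 2, the total would be at most 12 × 2 = 24 < 26, a contradiction.
So at least one holds ⌈26/12⌉ = 3.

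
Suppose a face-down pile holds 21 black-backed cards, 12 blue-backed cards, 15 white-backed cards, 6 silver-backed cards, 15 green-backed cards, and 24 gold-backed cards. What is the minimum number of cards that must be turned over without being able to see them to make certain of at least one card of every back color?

88

The hardest back color to obtain is silver-backed: we could draw every other card first — 93 − 6 = 87 cards — without a single silver-backed one.
The next draw must be silver-backed, so 87 + 1 = 88.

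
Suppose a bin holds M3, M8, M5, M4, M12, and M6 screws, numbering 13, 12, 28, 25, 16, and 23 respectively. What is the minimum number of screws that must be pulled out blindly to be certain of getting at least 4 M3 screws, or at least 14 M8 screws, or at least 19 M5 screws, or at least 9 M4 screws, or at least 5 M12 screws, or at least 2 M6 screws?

Each of the 6 sizes has its own threshold; avoid all of them simultaneously.
The worst case stops just short of every target: 3 M3, all 12 M8, 18 M5, 8 M4, 4 M12, 1 M6 — 3 + 12 + 18 + 8 + 4 + 1 = 46 screws.
One more screw must push some size to its target, so 46 + 1 = 47.

47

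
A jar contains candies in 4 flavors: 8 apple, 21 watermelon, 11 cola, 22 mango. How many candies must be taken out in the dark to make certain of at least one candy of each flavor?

55

The hardest flavor to obtain is apple: we could draw every other candy first — 62 − 8 = 54 candies — without a single apple one.
The next draw must be apple, so 54 + 1 = 55.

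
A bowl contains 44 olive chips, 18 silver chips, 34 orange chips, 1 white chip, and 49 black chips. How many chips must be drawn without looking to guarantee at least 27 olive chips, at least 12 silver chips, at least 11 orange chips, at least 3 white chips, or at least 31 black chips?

The worst case stops just short of every target: 26 olive, 11 silver, 10 orange, all 1 white, 30 black — 26 + 11 + 10 + 1 + 30 = 78 chips.
One more chip must push some color to its target, so 78 + 1 = 79.

79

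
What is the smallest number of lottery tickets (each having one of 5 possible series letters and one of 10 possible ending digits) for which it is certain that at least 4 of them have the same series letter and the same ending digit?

There are 5 × 10 = 50 (series letter, ending digit) combinations acting as pigeonholes.
With 50 × 3 = 150 lottery tickets we could place exactly 3 in each, with no (series letter, ending digit) pair reaching 4.
One more forces some (series letter, ending digit) pair to hold 4, so 150 + 1 = 151.

151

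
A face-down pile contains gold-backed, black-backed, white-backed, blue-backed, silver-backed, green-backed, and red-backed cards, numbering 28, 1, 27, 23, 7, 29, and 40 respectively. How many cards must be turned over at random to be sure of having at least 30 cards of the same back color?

145

In the worst case we take at most 29 of each back color, but all 28 gold-backed, all 1 black-backed, all 27 white-backed, all 23 blue-backed, and all 7 silver-backed (fewer than 29), giving 28 + 1 + 27 + 23 + 7 + 29 + 29 = 144.
One more card then forces some back color to 30, so 144 + 1 = 145.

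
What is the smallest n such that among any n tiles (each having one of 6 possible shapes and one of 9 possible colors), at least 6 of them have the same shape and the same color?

There are 6 × 9 = 54 (shape, color) combinations acting as pigeonholes.
With 54 × 5 = 270 tiles we could place exactly 5 in each, with no (shape, color) pair reaching 6.
One more forces some (shape, color) pair to hold 6, so 270 + 1 = 271.

271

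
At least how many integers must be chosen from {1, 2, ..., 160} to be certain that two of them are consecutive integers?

81

Partition {1, …, 160} into 80 pairs: {1,2}, {3,4}, …, {159,160}.
Choosing 80 integers — say the 80 even numbers 2, 4, …, 160 — takes one from each pair and avoids the property.
Choosing 81 forces two into the same pair by pigeonhole, and those are consecutive. So 81.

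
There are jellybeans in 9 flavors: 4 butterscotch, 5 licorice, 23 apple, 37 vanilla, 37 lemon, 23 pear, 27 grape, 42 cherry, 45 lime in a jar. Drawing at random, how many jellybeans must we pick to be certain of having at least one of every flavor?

240

The hardest flavor to obtain is butterscotch: we could draw every other jellybean first — 243 − 4 = 239 jellybeans — without a single butterscotch one.
The next draw must be butterscotch, so 239 + 1 = 240.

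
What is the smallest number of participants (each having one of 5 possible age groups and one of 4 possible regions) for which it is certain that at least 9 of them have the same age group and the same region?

There are 5 × 4 = 20 (age group, region) combinations acting as pigeonholes.
With 20 × 8 = 160 participants we could place exactly 8 in each, with no (age group, region) pair reaching 9.
One more forces some (age group, region) pair to hold 9, so 160 + 1 = 161.

161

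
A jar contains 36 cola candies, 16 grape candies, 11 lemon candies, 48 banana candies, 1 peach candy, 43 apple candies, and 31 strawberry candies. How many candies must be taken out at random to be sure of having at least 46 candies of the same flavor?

184

In the worst case we take at most 45 of each flavor, but all 36 cola, all 16 grape, all 11 lemon, all 1 peach, all 43 apple, and all 31 strawberry (fewer than 45), giving 36 + 16 + 11 + 45 + 1 + 43 + 31 = 183.
One more candy then forces some flavor to 46, so 183 + 1 = 184.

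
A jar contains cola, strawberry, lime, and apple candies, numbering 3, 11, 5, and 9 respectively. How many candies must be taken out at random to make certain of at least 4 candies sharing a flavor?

13

The worst case takes 3 candies of each flavor without reaching 4 of any: 4 × 3 = 12.
The next candy must bring some flavor to 4, so 12 + 1 = 13.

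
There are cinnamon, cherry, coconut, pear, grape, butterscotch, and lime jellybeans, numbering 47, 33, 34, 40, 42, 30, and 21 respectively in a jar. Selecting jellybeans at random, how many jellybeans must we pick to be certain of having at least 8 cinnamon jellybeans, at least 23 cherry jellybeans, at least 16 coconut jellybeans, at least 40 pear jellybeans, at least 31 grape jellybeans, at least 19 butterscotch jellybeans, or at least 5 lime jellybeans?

The worst case stops just short of every target: 7 cinnamon, 22 cherry, 15 coconut, 39 pear, 30 grape, 18 butterscotch, 4 lime — 7 + 22 + 15 + 39 + 30 + 18 + 4 = 135 jellybeans.
One more jellybean must push some flavor to its target, so 135 + 1 = 136.

136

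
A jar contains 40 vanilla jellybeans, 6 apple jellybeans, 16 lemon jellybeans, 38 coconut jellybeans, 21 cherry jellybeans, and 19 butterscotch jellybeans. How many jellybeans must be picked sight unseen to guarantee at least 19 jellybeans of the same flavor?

95

In the worst case we take at most 18 of each flavor, but all 6 apple and all 16 lemon (fewer than 18), giving 18 + 6 + 16 + 18 + 18 + 18 = 94.
One more jellybean then forces some flavor to 19, so 94 + 1 = 95.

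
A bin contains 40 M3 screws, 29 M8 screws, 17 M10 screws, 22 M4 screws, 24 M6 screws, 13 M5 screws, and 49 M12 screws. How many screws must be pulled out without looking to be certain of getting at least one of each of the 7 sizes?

The hardest size to obtain is M5: we could draw every other screw first — 194 − 13 = 181 screws — without a single M5 one.
The next draw must be M5, so 181 + 1 = 182.

182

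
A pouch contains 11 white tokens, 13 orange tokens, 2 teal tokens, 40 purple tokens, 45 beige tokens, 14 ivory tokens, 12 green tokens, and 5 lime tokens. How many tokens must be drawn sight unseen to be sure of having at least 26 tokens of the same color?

108

Treat the 8 colors as pigeonholes.
In the worst case we take at most 25 of each color, but all 11 white, all 13 orange, all 2 teal, all 14 ivory, all 12 green, and all 5 lime (fewer than 25), giving 11 + 13 + 2 + 25 + 25 + 14 + 12 + 5 = 107.
One more token then forces some color to 26, so 107 + 1 = 108.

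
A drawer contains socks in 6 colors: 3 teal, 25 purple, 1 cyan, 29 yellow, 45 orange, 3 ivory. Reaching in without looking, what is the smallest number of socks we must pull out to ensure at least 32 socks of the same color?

93

In the worst case we take at most 31 of each color, but all 3 teal, all 25 purple, all 1 cyan, all 29 yellow, and all 3 ivory (fewer than 31), giving 3 + 25 + 1 + 29 + 31 + 3 = 92.
One more sock then forces some color to 32, so 92 + 1 = 93.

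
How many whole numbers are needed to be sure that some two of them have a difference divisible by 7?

8

Use the pigeonhole principle on residue classes: two integers differ by a multiple of 7 exactly when they share a remainder mod 7.
There are 7 residue classes mod 7, so 7 integers can all lie in distinct classes.
One more integer must repeat a residue, giving a difference divisible by 7. So n = 7 + 1 = 8.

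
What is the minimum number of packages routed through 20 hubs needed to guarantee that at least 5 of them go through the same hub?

81

There are 20 hubs acting as pigeonholes.
With 20 × 4 = 80 packages we could place exactly 4 in each, with no class reaching 5.
One more forces some class to hold 5, so 80 + 1 = 81.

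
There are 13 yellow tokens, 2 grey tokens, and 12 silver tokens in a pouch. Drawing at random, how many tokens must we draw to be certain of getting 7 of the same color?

In the worst case we take at most 6 of each color, but all 2 grey (fewer than 6), giving 6 + 2 + 6 = 14.
One more token then forces some color to 7, so 14 + 1 = 15.

15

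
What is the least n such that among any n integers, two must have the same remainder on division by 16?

Use the pigeonhole principle on residue classes: two integers differ by a multiple of 16 exactly when they share a remainder mod 16.
There are 16 residue classes mod 16, so 16 integers can all lie in distinct classes.
One more integer must repeat a residue, giving a difference divisible by 16. So n = 16 + 1 = 17.

17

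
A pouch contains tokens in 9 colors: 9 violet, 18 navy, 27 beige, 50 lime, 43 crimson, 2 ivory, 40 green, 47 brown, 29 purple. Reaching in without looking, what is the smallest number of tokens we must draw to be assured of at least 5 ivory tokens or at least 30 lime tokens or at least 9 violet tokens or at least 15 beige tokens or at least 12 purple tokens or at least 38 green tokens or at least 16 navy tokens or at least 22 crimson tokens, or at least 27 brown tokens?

The worst case stops just short of every target: 8 violet, 15 navy, 14 beige, 29 lime, 21 crimson, all 2 ivory, 37 green, 26 brown, 11 purple — 8 + 15 + 14 + 29 + 21 + 2 + 37 + 26 + 11 = 163 tokens.
One more token must push some color to its target, so 163 + 1 = 164.

164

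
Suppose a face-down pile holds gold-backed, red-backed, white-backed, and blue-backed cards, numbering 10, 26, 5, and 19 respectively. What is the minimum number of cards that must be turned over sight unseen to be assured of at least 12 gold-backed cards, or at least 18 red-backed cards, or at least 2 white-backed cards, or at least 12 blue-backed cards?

The worst case stops just short of every target: all 10 gold-backed, 17 red-backed, 1 white-backed, 11 blue-backed — 10 + 17 + 1 + 11 = 39 cards.
One more card must push some back color to its target, so 39 + 1 = 40.

40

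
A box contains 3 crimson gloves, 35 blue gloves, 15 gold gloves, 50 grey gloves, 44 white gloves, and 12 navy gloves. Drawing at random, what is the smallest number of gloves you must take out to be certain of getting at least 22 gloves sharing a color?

In the worst case we take at most 21 of each color, but all 3 crimson, all 15 gold, and all 12 navy (fewer than 21), giving 3 + 21 + 15 + 21 + 21 + 12 = 93.
One more glove then forces some color to 22, so 93 + 1 = 94.

94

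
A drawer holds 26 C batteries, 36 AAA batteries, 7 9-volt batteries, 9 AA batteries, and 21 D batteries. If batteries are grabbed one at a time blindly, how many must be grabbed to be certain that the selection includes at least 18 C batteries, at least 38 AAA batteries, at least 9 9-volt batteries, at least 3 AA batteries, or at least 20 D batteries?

Each of the 5 types has its own threshold; avoid all of them simultaneously.
The worst case stops just short of every target: 17 C, all 36 AAA, all 7 9-volt, 2 AA, 19 D — 17 + 36 + 7 + 2 + 19 = 81 batteries.
One more battery must push some type to its target, so 81 + 1 = 82.

82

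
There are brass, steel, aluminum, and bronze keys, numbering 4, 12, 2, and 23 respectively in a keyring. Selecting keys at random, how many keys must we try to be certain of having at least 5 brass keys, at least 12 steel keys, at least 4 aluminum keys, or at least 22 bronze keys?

Each of the 4 types has its own threshold; avoid all of them simultaneously.
The worst case stops just short of every target: 4 brass, 11 steel, all 2 aluminum, 21 bronze — 4 + 11 + 2 + 21 = 38 keys.
One more key must push some type to its target, so 38 + 1 = 39.

39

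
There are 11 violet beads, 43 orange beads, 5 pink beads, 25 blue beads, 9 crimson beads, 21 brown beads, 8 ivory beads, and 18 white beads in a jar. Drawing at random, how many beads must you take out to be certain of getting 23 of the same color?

117

In the worst case we take at most 22 of each color, but all 11 violet, all 5 pink, all 9 crimson, all 21 brown, all 8 ivory, and all 18 white (fewer than 22), giving 11 + 22 + 5 + 22 + 9 + 21 + 8 + 18 = 116.
One more bead then forces some color to 23, so 116 + 1 = 117.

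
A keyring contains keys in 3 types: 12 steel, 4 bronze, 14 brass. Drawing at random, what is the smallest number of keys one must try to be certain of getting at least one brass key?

17

The worst case draws every non-brass key first: 12 + 4 = 16.
The next draw is then forced to be brass, giving 16 + 1 = 17.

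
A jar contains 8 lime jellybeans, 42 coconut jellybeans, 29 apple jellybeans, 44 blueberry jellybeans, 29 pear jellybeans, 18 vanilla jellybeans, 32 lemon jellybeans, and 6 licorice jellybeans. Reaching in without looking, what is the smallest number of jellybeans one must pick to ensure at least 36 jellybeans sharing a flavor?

In the worst case we take at most 35 of each flavor, but all 8 lime, all 29 apple, all 29 pear, all 18 vanilla, all 32 lemon, and all 6 licorice (fewer than 35), giving 8 + 35 + 29 + 35 + 29 + 18 + 32 + 6 = 192.
One more jellybean then forces some flavor to 36, so 192 + 1 = 193.

193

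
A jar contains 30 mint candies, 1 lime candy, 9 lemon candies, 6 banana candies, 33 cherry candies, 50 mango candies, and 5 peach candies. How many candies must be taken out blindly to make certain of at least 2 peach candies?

131

The worst case draws every non-peach candy first: 30 + 1 + 9 + 6 + 33 + 50 = 129.
The next 2 draws are then forced to be peach, giving 129 + 2 = 131.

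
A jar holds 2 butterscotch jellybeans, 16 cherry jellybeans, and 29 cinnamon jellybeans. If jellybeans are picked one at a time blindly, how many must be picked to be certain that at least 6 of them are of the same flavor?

13

In the worst case we take at most 5 of each flavor, but all 2 butterscotch (fewer than 5), giving 2 + 5 + 5 = 12.
One more jellybean then forces some flavor to 6, so 12 + 1 = 13.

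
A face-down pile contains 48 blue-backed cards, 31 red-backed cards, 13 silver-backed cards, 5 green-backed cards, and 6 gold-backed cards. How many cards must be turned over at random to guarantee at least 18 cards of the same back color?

59

In the worst case we take at most 17 of each back color, but all 13 silver-backed, all 5 green-backed, and all 6 gold-backed (fewer than 17), giving 17 + 17 + 13 + 5 + 6 = 58.
One more card then forces some back color to 18, so 58 + 1 = 59.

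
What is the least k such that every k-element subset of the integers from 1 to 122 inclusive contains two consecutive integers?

62

Partition {1, …, 122} into 61 pairs: {1,2}, {3,4}, …, {121,122}.
Choosing 61 integers — say the 61 even numbers 2, 4, …, 122 — takes one from each pair and avoids the property.
Choosing 62 forces two into the same pair by pigeonhole, and those are consecutive. So 62.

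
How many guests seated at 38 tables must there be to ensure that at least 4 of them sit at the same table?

There are 38 tables acting as pigeonholes.
With 38 × 3 = 114 guests we could place exactly 3 in each, with no class reaching 4.
One more forces some class to hold 4, so 114 + 1 = 115.

115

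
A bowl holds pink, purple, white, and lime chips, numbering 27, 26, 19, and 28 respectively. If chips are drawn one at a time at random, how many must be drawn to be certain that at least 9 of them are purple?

The worst case draws every non-purple chip first: 27 + 19 + 28 = 74.
The next 9 draws are then forced to be purple, giving 74 + 9 = 83.

83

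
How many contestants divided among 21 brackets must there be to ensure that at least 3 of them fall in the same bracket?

There are 21 brackets acting as pigeonholes.
With 21 × 2 = 42 contestants we could place exactly 2 in each, with no class reaching 3.
One more forces some class to hold 3, so 42 + 1 = 43.

43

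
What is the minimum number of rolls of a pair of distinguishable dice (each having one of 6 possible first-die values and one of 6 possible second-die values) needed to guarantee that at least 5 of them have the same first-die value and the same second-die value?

There are 6 × 6 = 36 (first-die value, second-die value) combinations acting as pigeonholes.
With 36 × 4 = 144 rolls of a pair of distinguishable dice we could place exactly 4 in each, with no (first-die value, second-die value) pair reaching 5.
One more forces some (first-die value, second-die value) pair to hold 5, so 144 + 1 = 145.

145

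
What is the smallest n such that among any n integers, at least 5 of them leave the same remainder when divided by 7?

29

There are 7 residue classes modulo 7 acting as pigeonholes.
With 7 × 4 = 28 integers we could place exactly 4 in each, with no class reaching 5.
One more forces some class to hold 5, so 28 + 1 = 29.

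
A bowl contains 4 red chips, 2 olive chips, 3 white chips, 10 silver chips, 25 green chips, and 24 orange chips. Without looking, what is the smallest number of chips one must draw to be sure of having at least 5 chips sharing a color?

In the worst case we take at most 4 of each color, but all 2 olive and all 3 white (fewer than 4), giving 4 + 2 + 3 + 4 + 4 + 4 = 21.
One more chip then forces some color to 5, so 21 + 1 = 22.

22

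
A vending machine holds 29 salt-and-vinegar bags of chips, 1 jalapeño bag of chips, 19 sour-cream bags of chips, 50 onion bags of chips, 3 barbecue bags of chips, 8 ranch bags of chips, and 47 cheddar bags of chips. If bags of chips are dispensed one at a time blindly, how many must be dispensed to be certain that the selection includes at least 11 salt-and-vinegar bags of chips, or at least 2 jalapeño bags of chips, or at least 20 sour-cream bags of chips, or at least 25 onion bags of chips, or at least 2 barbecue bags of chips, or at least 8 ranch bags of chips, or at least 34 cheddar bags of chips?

Each of the 7 flavors has its own threshold; avoid all of them simultaneously.
The worst case stops just short of every target: 10 salt-and-vinegar, 1 jalapeño, 19 sour-cream, 24 onion, 1 barbecue, 7 ranch, 33 cheddar — 10 + 1 + 19 + 24 + 1 + 7 + 33 = 95 bags of chips.
One more bag of chips must push some flavor to its target, so 95 + 1 = 96.

96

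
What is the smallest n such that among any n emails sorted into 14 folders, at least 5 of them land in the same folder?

57

There are 14 folders acting as pigeonholes.
With 14 × 4 = 56 emails we could place exactly 4 in each, with no class reaching 5.
One more forces some class to hold 5, so 56 + 1 = 57.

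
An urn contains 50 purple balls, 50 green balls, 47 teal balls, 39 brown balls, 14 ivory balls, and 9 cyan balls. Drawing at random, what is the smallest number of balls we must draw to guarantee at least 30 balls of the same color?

140

In the worst case we take at most 29 of each color, but all 14 ivory and all 9 cyan (fewer than 29), giving 29 + 29 + 29 + 29 + 14 + 9 = 139.
One more ball then forces some color to 30, so 139 + 1 = 140.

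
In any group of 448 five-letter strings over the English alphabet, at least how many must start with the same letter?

18

There are 26 possible first letters, which serve as the pigeonholes.
If each of the 26 possible first letters held at most 17, the total would be at most 26 × 17 = 442 < 448, a contradiction.
So at least one holds ⌈448/26⌉ = 18.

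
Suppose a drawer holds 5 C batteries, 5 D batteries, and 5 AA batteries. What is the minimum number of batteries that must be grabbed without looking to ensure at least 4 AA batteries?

The worst case draws every non-AA battery first: 5 + 5 = 10.
The next 4 draws are then forced to be AA, giving 10 + 4 = 14.

14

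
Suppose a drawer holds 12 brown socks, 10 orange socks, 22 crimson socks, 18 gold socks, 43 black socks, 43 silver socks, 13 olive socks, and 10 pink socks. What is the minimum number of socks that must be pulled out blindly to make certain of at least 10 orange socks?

To avoid orange socks as long as possible, exhaust the other 7 colors first.
The worst case draws every non-orange sock first: 12 + 22 + 18 + 43 + 43 + 13 + 10 = 161.
The next 10 draws are then forced to be orange, giving 161 + 10 = 171.

171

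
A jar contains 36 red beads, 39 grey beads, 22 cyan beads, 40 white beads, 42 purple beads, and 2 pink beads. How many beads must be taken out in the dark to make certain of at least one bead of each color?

180

The hardest color to obtain is pink: we could draw every other bead first — 181 − 2 = 179 beads — without a single pink one.
The next draw must be pink, so 179 + 1 = 180.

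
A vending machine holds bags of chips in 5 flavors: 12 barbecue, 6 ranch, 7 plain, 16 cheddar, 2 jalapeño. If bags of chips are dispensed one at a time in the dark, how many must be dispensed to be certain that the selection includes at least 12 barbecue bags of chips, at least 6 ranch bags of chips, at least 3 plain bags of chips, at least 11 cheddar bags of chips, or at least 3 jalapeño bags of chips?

31

The worst case stops just short of every target: 11 barbecue, 5 ranch, 2 plain, 10 cheddar, 2 jalapeño — 11 + 5 + 2 + 10 + 2 = 30 bags of chips.
One more bag of chips must push some flavor to its target, so 30 + 1 = 31.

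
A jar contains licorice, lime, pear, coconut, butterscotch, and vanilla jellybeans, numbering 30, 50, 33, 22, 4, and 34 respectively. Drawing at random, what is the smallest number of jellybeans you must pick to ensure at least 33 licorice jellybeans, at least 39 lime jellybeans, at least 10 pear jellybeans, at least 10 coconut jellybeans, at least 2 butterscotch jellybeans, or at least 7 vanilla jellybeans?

The worst case stops just short of every target: all 30 licorice, 38 lime, 9 pear, 9 coconut, 1 butterscotch, 6 vanilla — 30 + 38 + 9 + 9 + 1 + 6 = 93 jellybeans.
One more jellybean must push some flavor to its target, so 93 + 1 = 94.

94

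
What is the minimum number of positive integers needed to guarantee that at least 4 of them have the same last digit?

31

There are 10 possible last digits acting as pigeonholes.
With 10 × 3 = 30 positive integers we could place exactly 3 in each, with no class reaching 4.
One more forces some class to hold 4, so 30 + 1 = 31.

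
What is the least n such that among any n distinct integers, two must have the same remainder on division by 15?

16

Two integers differ by a multiple of 15 exactly when they share a remainder mod 15.
There are 15 residue classes mod 15, so 15 integers can all lie in distinct classes.
One more integer must repeat a residue, giving a difference divisible by 15. So n = 15 + 1 = 16.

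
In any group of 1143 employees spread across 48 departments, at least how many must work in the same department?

The 1143 employees fall into 48 departments.
If each of the 48 departments held at most 23, the total would be at most 48 × 23 = 1104 < 1143, a contradiction.
So at least one holds ⌈1143/48⌉ = 24.

24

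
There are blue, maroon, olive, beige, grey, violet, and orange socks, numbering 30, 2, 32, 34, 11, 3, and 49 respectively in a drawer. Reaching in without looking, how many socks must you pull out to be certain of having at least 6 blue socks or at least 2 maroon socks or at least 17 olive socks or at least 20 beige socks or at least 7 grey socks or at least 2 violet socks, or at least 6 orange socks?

The worst case stops just short of every target: 5 blue, 1 maroon, 16 olive, 19 beige, 6 grey, 1 violet, 5 orange — 5 + 1 + 16 + 19 + 6 + 1 + 5 = 53 socks.
One more sock must push some color to its target, so 53 + 1 = 54.

54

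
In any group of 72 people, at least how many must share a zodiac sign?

6

There are 12 zodiac signs, which serve as the pigeonholes.
If each of the 12 zodiac signs held at most 5, the total would be at most 12 × 5 = 60 < 72, a contradiction.
So at least one holds ⌈72/12⌉ = 6.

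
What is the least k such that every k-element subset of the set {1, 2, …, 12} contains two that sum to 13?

Partition {1, …, 12} into 6 pairs: {1,12}, {2,11}, …, {6,7}.
Choosing 6 integers — say the integers 1 through 6 — takes one from each pair and avoids the property.
Choosing 7 forces two into the same pair by pigeonhole, and those sum to 13. So 7.

7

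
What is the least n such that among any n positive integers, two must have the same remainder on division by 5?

6

Two integers differ by a multiple of 5 exactly when they share a remainder mod 5.
There are 5 residue classes mod 5, so 5 integers can all lie in distinct classes.
One more integer must repeat a residue, giving a difference divisible by 5. So n = 5 + 1 = 6.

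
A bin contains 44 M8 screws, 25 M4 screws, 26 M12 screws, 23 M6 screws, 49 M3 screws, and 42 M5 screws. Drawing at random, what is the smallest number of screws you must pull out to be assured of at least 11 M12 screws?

194

The worst case draws every non-M12 screw first: 44 + 25 + 23 + 49 + 42 = 183.
The next 11 draws are then forced to be M12, giving 183 + 11 = 194.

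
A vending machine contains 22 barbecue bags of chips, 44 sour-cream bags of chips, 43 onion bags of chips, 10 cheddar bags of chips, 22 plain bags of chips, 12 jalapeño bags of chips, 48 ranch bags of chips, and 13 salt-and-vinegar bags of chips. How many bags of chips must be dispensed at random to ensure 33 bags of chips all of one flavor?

Treat the 8 flavors as pigeonholes.
In the worst case we take at most 32 of each flavor, but all 22 barbecue, all 10 cheddar, all 22 plain, all 12 jalapeño, and all 13 salt-and-vinegar (fewer than 32), giving 22 + 32 + 32 + 10 + 22 + 12 + 32 + 13 = 175.
One more bag of chips then forces some flavor to 33, so 175 + 1 = 176.

176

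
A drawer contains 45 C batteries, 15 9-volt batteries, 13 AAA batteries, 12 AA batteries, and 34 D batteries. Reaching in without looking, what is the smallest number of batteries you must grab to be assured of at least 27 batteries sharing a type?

93

In the worst case we take at most 26 of each type, but all 15 9-volt, all 13 AAA, and all 12 AA (fewer than 26), giving 26 + 15 + 13 + 12 + 26 = 92.
One more battery then forces some type to 27, so 92 + 1 = 93.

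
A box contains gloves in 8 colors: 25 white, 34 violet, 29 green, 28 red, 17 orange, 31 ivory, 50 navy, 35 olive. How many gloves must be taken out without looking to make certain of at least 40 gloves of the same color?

In the worst case we take at most 39 of each color, but all 25 white, all 34 violet, all 29 green, all 28 red, all 17 orange, all 31 ivory, and all 35 olive (fewer than 39), giving 25 + 34 + 29 + 28 + 17 + 31 + 39 + 35 = 238.
One more glove then forces some color to 40, so 238 + 1 = 239.

239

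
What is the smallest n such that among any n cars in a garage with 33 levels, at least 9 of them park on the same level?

265

There are 33 levels acting as pigeonholes.
With 33 × 8 = 264 cars we could place exactly 8 in each, with no class reaching 9.
One more forces some class to hold 9, so 264 + 1 = 265.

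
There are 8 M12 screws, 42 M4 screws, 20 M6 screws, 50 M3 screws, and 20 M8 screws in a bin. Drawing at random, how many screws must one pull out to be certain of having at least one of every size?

The hardest size to obtain is M12: we could draw every other screw first — 140 − 8 = 132 screws — without a single M12 one.
The next draw must be M12, so 132 + 1 = 133.

133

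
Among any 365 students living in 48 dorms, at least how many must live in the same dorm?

The 365 students fall into 48 dorms.
If each of the 48 dorms held at most 7, the total would be at most 48 × 7 = 336 < 365, a contradiction.
So at least one holds ⌈365/48⌉ = 8.

8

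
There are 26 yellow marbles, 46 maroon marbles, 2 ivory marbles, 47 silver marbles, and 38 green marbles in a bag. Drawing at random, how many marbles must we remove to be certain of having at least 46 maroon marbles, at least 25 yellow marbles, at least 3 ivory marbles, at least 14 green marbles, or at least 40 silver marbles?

The worst case stops just short of every target: 24 yellow, 45 maroon, 2 ivory, 39 silver, 13 green — 24 + 45 + 2 + 39 + 13 = 123 marbles.
One more marble must push some color to its target, so 123 + 1 = 124.

124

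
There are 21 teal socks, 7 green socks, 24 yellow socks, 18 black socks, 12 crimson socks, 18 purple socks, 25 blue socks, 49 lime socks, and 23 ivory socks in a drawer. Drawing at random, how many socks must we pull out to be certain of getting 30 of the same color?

Treat the 9 colors as pigeonholes.
In the worst case we take at most 29 of each color, but all 21 teal, all 7 green, all 24 yellow, all 18 black, all 12 crimson, all 18 purple, all 25 blue, and all 23 ivory (fewer than 29), giving 21 + 7 + 24 + 18 + 12 + 18 + 25 + 29 + 23 = 177.
One more sock then forces some color to 30, so 177 + 1 = 178.

178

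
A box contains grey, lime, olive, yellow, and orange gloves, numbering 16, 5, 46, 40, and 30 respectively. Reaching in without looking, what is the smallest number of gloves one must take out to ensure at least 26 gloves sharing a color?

In the worst case we take at most 25 of each color, but all 16 grey and all 5 lime (fewer than 25), giving 16 + 5 + 25 + 25 + 25 = 96.
One more glove then forces some color to 26, so 96 + 1 = 97.

97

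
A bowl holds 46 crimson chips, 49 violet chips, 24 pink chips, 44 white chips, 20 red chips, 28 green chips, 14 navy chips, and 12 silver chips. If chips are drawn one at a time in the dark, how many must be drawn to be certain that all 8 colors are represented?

The hardest color to obtain is silver: we could draw every other chip first — 237 − 12 = 225 chips — without a single silver one.
The next draw must be silver, so 225 + 1 = 226.

226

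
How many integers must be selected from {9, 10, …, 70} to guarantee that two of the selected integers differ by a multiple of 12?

Group the integers by remainder mod 12; there are 12 residue classes, each nonempty in this range.
Choosing one from each class (12 integers) avoids any shared remainder.
One more choice must repeat a class, so two differ by a multiple of 12. Hence 12 + 1 = 13.

13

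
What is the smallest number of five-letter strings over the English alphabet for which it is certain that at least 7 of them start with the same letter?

There are 26 possible first letters acting as pigeonholes.
With 26 × 6 = 156 five-letter strings over the English alphabet we could place exactly 6 in each, with no class reaching 7.
One more forces some class to hold 7, so 156 + 1 = 157.

157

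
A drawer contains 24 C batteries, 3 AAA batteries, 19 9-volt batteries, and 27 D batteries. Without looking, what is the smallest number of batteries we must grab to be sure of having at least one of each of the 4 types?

The hardest type to obtain is AAA: we could draw every other battery first — 73 − 3 = 70 batteries — without a single AAA one.
The next draw must be AAA, so 70 + 1 = 71.

71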